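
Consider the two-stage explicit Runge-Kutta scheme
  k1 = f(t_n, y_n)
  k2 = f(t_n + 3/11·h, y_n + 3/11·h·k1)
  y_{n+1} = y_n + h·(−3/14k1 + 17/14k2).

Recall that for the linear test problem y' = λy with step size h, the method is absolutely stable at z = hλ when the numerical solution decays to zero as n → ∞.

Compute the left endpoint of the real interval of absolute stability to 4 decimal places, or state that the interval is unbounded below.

With y'=λy (z=hλ):
  k1=λy_n ⇒ h·k1=z·y_n;  k2=λ(1+3/11z)y_n ⇒ h·k2=z(1+3/11z)y_n
  y_{n+1}/y_n = 1 − 3/14z + 17/14z(1+3/11z) = 1 + z + 51/154z²
  so R(z) = 1 + z + 51/154z².

Need |R(x)|<1, x<0.
x=-1.33: |R|=0.2558
R=1: x+51/154x²=0 ⇒ x=−154/51=-3.0196; min R=1−1/(4·51/154)=0.2451>−1
Confirm numerically:
  x=-2.607: |R|=0.64377 <1
  x=-2.442: |R|=0.53288 <1
  x=-2.341: |R|=0.47390 <1
  x=-3.454: |R|=1.49688 >1
  x=-3.055: |R|=1.03581 >1
So |R|<1 on (-3.0196, 0).

left endpoint -3.0196.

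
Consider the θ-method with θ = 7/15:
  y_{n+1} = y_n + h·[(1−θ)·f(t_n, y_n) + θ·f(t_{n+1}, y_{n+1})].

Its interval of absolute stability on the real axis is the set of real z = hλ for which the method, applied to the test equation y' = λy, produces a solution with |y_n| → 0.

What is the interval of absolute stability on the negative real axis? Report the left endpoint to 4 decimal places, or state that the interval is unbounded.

Test eqn y'=λy, z=hλ:
  y_{n+1} = y_n + z·[8/15·y_n + 7/15·y_{n+1}] ⇒ (1 − 7/15z)y_{n+1} = (1 + 8/15z)y_n
  so R(z) = (1 + 8/15z)/(1 − 7/15z).

Boundary: |R(x)|=1, x<0.
x=-1.77: |R|=0.0307
R=−1: 1+8/15x = −1+7/15x ⇒ -1/15x=2 ⇒ x=2/(-1/15)=-30.0000
Confirm numerically:
  x=-25.385: |R|=0.97605 <1
  x=-21.819: |R|=0.95123 <1
  x=-19.057: |R|=0.92626 <1
  x=-18.434: |R|=0.91970 <1
  x=-30.383: |R|=1.00168 >1
  x=-30.177: |R|=1.00078 >1
  x=-30.076: |R|=1.00034 >1
Stable set (-30.0000, 0).

z∈(-30.0000,0).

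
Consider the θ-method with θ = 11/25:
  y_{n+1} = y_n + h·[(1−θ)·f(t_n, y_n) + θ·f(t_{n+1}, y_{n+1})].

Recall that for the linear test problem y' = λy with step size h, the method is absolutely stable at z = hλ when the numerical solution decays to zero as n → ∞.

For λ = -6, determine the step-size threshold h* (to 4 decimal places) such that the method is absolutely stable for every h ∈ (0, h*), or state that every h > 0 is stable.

On y'=λy, z=hλ:
  y_{n+1} = y_n + z·[14/25·y_n + 11/25·y_{n+1}] ⇒ (1 − 11/25z)y_{n+1} = (1 + 14/25z)y_n
  so R(z) = (1 + 14/25z)/(1 − 11/25z).

Need |R(x)|<1, x<0.
x=-0.94: |R|=0.3350
R=−1: 1+14/25x = −1+11/25x ⇒ -3/25x=2 ⇒ x=2/(-3/25)=-16.6667
Confirm numerically:
  x=-15.231: |R|=0.97763 <1
  x=-13.039: |R|=0.93539 <1
  x=-10.185: |R|=0.85810 <1
  x=-17.148: |R|=1.00676 >1
  x=-17.101: |R|=1.00611 >1
  x=-16.862: |R|=1.00278 >1
Stable set (-16.6667, 0).

(-16.6667,0); λ=-6 ⇒ h* = (50/3)/6 = 2.7778.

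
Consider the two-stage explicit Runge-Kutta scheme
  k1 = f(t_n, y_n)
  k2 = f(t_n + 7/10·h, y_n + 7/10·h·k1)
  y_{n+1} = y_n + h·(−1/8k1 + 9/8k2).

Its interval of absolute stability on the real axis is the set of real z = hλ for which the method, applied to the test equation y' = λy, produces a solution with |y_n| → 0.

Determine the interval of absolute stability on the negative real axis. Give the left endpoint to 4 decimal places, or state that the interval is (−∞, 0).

On y'=λy, z=hλ:
  k1=λy_n ⇒ h·k1=z·y_n;  k2=λ(1+7/10z)y_n ⇒ h·k2=z(1+7/10z)y_n
  y_{n+1}/y_n = 1 − 1/8z + 9/8z(1+7/10z) = 1 + z + 63/80z²
  so R(z) = 1 + z + 63/80z².

Need |R(x)|<1, x<0.
x=-0.71: |R|=0.6870
R=1: x+63/80x²=0 ⇒ x=−80/63=-1.2698; min R=1−1/(4·63/80)=0.6825>−1
Confirm numerically:
  x=-0.837: |R|=0.71470 <1
  x=-0.658: |R|=0.68296 <1
  x=-0.549: |R|=0.68835 <1
  x=-1.777: |R|=1.70971 >1
  x=-1.596: |R|=1.40993 >1
  x=-1.563: |R|=1.36084 >1
Stable set (-1.2698, 0).

z∈(-1.2698,0).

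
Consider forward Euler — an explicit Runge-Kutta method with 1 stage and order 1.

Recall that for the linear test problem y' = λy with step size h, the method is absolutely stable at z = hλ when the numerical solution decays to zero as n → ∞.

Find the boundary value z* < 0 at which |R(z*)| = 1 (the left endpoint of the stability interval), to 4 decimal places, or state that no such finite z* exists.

With y'=λy (z=hλ):
  order 1, 1-stage ⇒ R(z)=1+z
  (e.g. R(-0.89)=0.11000, |R|=0.11000)

Boundary: |R(x)|=1, x<0.
x=-0.89: |R|=0.1100
|R(-1.35)|=0.3500 |R(-0.86)|=0.1400 |R(-0.79)|=0.2100
Bisect:
  x_lo=-2.8270 |R|=1.8270  x_hi=-0.2810 |R|=0.7190
  mid=-1.55398 |R|=0.55398 →hi
  mid=-2.19049 |R|=1.19049 →lo
  mid=-1.87223 |R|=0.87223 →hi
  mid=-2.03136 |R|=1.03136 →lo
  mid=-1.95179 |R|=0.95179 →hi
  mid=-1.99158 |R|=0.99158 →hi
  mid=-2.01147 |R|=1.01147 →lo
  mid=-2.00152 |R|=1.00152 →lo
  ...
  [-2.00012,-1.99997] ⇒ x*=-2.0000
So |R|<1 on (-2.0000, 0).

left endpoint -2.0000.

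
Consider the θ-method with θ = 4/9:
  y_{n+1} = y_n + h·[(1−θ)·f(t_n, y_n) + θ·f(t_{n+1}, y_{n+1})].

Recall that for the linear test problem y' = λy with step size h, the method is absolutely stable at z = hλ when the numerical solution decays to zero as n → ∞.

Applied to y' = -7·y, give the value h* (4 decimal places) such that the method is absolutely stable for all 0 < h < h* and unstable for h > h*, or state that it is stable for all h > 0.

With y'=λy (z=hλ):
  y_{n+1} = y_n + z·[5/9·y_n + 4/9·y_{n+1}] ⇒ (1 − 4/9z)y_{n+1} = (1 + 5/9z)y_n
  ⇒ R(z) = (1 + 5/9z)/(1 − 4/9z).

Solve |R(x)|<1 on ℝ⁻.
x=-1.07: |R|=0.2748
R=−1: 1+5/9x = −1+4/9x ⇒ -1/9x=2 ⇒ x=2/(-1/9)=-18.0000
Confirm numerically:
  x=-13.661: |R|=0.93182 <1
  x=-13.491: |R|=0.92839 <1
  x=-12.424: |R|=0.90500 <1
  x=-10.106: |R|=0.84028 <1
  x=-18.511: |R|=1.00615 >1
  x=-18.466: |R|=1.00562 >1
Interval (-18.0000, 0).

(-18.0000,0); λ=-7 ⇒ h* = (18)/7 = 2.5714.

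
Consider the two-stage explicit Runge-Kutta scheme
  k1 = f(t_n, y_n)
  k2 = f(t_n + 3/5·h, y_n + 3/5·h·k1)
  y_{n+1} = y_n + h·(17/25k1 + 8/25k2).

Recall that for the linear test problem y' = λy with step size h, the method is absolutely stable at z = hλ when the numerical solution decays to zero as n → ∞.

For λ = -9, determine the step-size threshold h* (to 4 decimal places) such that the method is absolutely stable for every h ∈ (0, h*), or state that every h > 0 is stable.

With y'=λy (z=hλ):
  k1=λy_n ⇒ h·k1=z·y_n;  k2=λ(1+3/5z)y_n ⇒ h·k2=z(1+3/5z)y_n
  y_{n+1}/y_n = 1 + 17/25z + 8/25z(1+3/5z) = 1 + z + 24/125z²
  Hence R(z) = 1 + z + 24/125z².

Find x<0 with |R(x)|<1.
x=-0.3: |R|=0.7173
R=1: x+24/125x²=0 ⇒ x=−125/24=-5.2083; min R=1−1/(4·24/125)=-0.3021>−1
Confirm numerically:
  x=-4.129: |R|=0.14434 <1
  x=-2.652: |R|=0.30164 <1
  x=-2.360: |R|=0.29064 <1
  x=-5.724: |R|=1.56672 >1
  x=-5.712: |R|=1.55237 >1
So |R|<1 on (-5.2083, 0).

(-5.2083,0); λ=-9 ⇒ h* = (125/24)/9 = 0.5787.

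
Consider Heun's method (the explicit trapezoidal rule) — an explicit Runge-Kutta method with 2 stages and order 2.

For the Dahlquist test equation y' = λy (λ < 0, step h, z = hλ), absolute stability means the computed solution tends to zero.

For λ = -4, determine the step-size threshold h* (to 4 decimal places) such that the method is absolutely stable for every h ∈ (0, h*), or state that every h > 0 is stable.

On y'=λy, z=hλ:
  order 2, 2-stage ⇒ R(z)=1+z+z^2/2
  (e.g. R(-1.68)=0.73120, |R|=0.73120)

Need |R(x)|<1, x<0.
x=-1.68: |R|=0.7312
|R(-2.3)|=1.3450 |R(-2.26)|=1.2938 |R(-0.58)|=0.5882
Bisect:
  x_lo=-2.4663 |R|=1.5750  x_hi=-0.3075 |R|=0.7397
  mid=-1.38693 |R|=0.57486 →hi
  mid=-1.92662 |R|=0.92931 →hi
  mid=-2.19647 |R|=1.21576 →lo
  mid=-2.06154 |R|=1.06344 →lo
  mid=-1.99408 |R|=0.99410 →hi
  mid=-2.02781 |R|=1.02820 →lo
  mid=-2.01095 |R|=1.01101 →lo
  mid=-2.00251 |R|=1.00252 →lo
  mid=-1.99830 |R|=0.99830 →hi
  mid=-2.00041 |R|=1.00041 →lo
  ...
  [-2.00001,-1.99988] ⇒ x*=-2.0000
Stable set (-2.0000, 0).

(-2.0000,0); λ=-4 ⇒ h* = 0.5000.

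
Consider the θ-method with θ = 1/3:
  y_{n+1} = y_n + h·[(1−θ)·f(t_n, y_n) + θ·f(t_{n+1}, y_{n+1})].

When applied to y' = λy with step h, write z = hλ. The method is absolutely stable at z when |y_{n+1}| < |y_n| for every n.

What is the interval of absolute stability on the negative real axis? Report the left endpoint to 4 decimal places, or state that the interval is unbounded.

z∈(-6.0000,0).

With y'=λy (z=hλ):
  y_{n+1} = y_n + z·[2/3·y_n + 1/3·y_{n+1}] ⇒ (1 − 1/3z)y_{n+1} = (1 + 2/3z)y_n
  Hence R(z) = (1 + 2/3z)/(1 − 1/3z).

Need |R(x)|<1, x<0.
x=-0.75: |R|=0.4000
R=−1: 1+2/3x = −1+1/3x ⇒ -1/3x=2 ⇒ x=2/(-1/3)=-6.0000
Confirm numerically:
  x=-5.275: |R|=0.91239 <1
  x=-4.911: |R|=0.86234 <1
  x=-4.354: |R|=0.77618 <1
  x=-3.323: |R|=0.57663 <1
  x=-6.592: |R|=1.06172 >1
  x=-6.518: |R|=1.05442 >1
Interval (-6.0000, 0).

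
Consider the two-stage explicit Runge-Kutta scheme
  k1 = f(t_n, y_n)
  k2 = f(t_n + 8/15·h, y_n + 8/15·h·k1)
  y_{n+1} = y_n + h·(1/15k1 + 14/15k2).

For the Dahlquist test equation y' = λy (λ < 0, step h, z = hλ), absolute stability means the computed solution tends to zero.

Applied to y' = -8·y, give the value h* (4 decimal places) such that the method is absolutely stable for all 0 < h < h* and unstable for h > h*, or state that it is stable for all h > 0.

(-2.0089,0); λ=-8 ⇒ h* = (225/112)/8 = 0.2511.

With y'=λy (z=hλ):
  k1=λy_n ⇒ h·k1=z·y_n;  k2=λ(1+8/15z)y_n ⇒ h·k2=z(1+8/15z)y_n
  y_{n+1}/y_n = 1 + 1/15z + 14/15z(1+8/15z) = 1 + z + 112/225z²
  ⇒ R(z) = 1 + z + 112/225z².

Boundary: |R(x)|=1, x<0.
x=-0.39: |R|=0.6857
R=1: x+112/225x²=0 ⇒ x=−225/112=-2.0089; min R=1−1/(4·112/225)=0.4978>−1
Confirm numerically:
  x=-1.859: |R|=0.86126 <1
  x=-1.760: |R|=0.78192 <1
  x=-1.624: |R|=0.68883 <1
  x=-0.817: |R|=0.51526 <1
  x=-2.486: |R|=1.59036 >1
  x=-2.085: |R|=1.07895 >1
  x=-2.035: |R|=1.02641 >1
So |R|<1 on (-2.0089, 0).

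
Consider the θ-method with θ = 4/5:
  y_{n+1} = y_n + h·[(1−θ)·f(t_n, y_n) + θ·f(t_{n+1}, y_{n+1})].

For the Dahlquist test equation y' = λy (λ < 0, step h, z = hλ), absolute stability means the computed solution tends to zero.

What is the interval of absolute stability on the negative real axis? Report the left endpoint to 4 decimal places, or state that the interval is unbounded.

interval (−∞, 0).

Test eqn y'=λy, z=hλ:
  y_{n+1} = y_n + z·[1/5·y_n + 4/5·y_{n+1}] ⇒ (1 − 4/5z)y_{n+1} = (1 + 1/5z)y_n
  Hence R(z) = (1 + 1/5z)/(1 − 4/5z).

Boundary: |R(x)|=1, x<0.
x=-0.7: |R|=0.5513
x=-2: |R|=0.2308
x=-10: |R|=0.1111
x=-100: |R|=0.2346
θ=4/5≥1/2 ⇒ |1+1/5x|<|1−4/5x| ∀x<0 ⇒ interval (−∞,0).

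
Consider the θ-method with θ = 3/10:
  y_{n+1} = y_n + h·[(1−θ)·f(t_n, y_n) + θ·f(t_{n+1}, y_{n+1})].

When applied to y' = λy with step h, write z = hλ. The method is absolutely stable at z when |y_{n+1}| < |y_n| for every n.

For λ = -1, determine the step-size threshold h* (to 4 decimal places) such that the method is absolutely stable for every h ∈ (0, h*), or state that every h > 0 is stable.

With y'=λy (z=hλ):
  y_{n+1} = y_n + z·[7/10·y_n + 3/10·y_{n+1}] ⇒ (1 − 3/10z)y_{n+1} = (1 + 7/10z)y_n
  Hence R(z) = (1 + 7/10z)/(1 − 3/10z).

Boundary: |R(x)|=1, x<0.
x=-0.71: |R|=0.4147
R=−1: 1+7/10x = −1+3/10x ⇒ -2/5x=2 ⇒ x=2/(-2/5)=-5.0000
Confirm numerically:
  x=-4.485: |R|=0.91217 <1
  x=-3.296: |R|=0.65728 <1
  x=-3.278: |R|=0.65272 <1
  x=-5.558: |R|=1.08368 >1
  x=-5.418: |R|=1.06369 >1
  x=-5.280: |R|=1.04334 >1
So |R|<1 on (-5.0000, 0).

(-5.0000,0); λ=-1 ⇒ h* = (5)/1 = 5.0000.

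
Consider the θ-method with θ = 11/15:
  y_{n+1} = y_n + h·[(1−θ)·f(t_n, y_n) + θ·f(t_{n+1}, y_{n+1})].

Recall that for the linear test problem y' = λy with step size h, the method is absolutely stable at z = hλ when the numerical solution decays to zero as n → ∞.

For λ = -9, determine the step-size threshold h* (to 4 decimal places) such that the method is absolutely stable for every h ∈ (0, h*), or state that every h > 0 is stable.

Test eqn y'=λy, z=hλ:
  y_{n+1} = y_n + z·[4/15·y_n + 11/15·y_{n+1}] ⇒ (1 − 11/15z)y_{n+1} = (1 + 4/15z)y_n
  so R(z) = (1 + 4/15z)/(1 − 11/15z).

Find x<0 with |R(x)|<1.
x=-0.64: |R|=0.5644
x=-2: |R|=0.1892
x=-10: |R|=0.2000
x=-100: |R|=0.3453
θ=11/15≥1/2 ⇒ |1+4/15x|<|1−11/15x| ∀x<0 ⇒ interval (−∞,0).

(−∞, 0) — no finite endpoint. Any h>0 works for λ=-9.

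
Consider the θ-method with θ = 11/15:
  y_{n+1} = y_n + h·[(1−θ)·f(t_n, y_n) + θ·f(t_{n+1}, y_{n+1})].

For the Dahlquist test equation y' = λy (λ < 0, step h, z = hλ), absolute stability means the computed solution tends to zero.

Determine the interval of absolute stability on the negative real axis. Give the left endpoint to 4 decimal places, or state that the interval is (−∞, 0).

interval (−∞, 0).

Test eqn y'=λy, z=hλ:
  y_{n+1} = y_n + z·[4/15·y_n + 11/15·y_{n+1}] ⇒ (1 − 11/15z)y_{n+1} = (1 + 4/15z)y_n
  ⇒ R(z) = (1 + 4/15z)/(1 − 11/15z).

Need |R(x)|<1, x<0.
x=-1.48: |R|=0.2903
x=-2: |R|=0.1892
x=-10: |R|=0.2000
x=-100: |R|=0.3453
θ=11/15≥1/2 ⇒ |1+4/15x|<|1−11/15x| ∀x<0 ⇒ interval (−∞,0).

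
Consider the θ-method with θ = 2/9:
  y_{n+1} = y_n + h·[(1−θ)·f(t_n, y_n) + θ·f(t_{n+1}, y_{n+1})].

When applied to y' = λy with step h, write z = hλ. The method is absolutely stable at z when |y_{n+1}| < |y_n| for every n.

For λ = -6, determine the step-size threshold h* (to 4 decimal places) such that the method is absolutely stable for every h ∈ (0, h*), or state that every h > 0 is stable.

With y'=λy (z=hλ):
  y_{n+1} = y_n + z·[7/9·y_n + 2/9·y_{n+1}] ⇒ (1 − 2/9z)y_{n+1} = (1 + 7/9z)y_n
  so R(z) = (1 + 7/9z)/(1 − 2/9z).

Boundary: |R(x)|=1, x<0.
x=-0.51: |R|=0.5419
R=−1: 1+7/9x = −1+2/9x ⇒ -5/9x=2 ⇒ x=2/(-5/9)=-3.6000
Confirm numerically:
  x=-2.609: |R|=0.65150 <1
  x=-2.338: |R|=0.53861 <1
  x=-2.285: |R|=0.51548 <1
  x=-1.585: |R|=0.17214 <1
  x=-3.943: |R|=1.10156 >1
  x=-3.781: |R|=1.05464 >1
  x=-3.700: |R|=1.03049 >1
Interval (-3.6000, 0).

(-3.6000,0); λ=-6 ⇒ h* = (18/5)/6 = 0.6000.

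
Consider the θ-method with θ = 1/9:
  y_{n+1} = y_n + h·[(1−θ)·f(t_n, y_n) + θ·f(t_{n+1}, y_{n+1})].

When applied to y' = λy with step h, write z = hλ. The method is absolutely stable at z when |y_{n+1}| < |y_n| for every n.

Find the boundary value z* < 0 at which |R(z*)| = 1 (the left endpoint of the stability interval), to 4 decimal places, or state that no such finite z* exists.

z* = -2.5714.

Set f=λy, z=hλ:
  y_{n+1} = y_n + z·[8/9·y_n + 1/9·y_{n+1}] ⇒ (1 − 1/9z)y_{n+1} = (1 + 8/9z)y_n
  Hence R(z) = (1 + 8/9z)/(1 − 1/9z).

Solve |R(x)|<1 on ℝ⁻.
x=-0.49: |R|=0.5353
R=−1: 1+8/9x = −1+1/9x ⇒ -7/9x=2 ⇒ x=2/(-7/9)=-2.5714
Confirm numerically:
  x=-2.106: |R|=0.70665 <1
  x=-1.939: |R|=0.59530 <1
  x=-1.507: |R|=0.29085 <1
  x=-1.186: |R|=0.04791 <1
  x=-2.901: |R|=1.19385 >1
  x=-2.887: |R|=1.18583 >1
  x=-2.733: |R|=1.09639 >1
Stable set (-2.5714, 0).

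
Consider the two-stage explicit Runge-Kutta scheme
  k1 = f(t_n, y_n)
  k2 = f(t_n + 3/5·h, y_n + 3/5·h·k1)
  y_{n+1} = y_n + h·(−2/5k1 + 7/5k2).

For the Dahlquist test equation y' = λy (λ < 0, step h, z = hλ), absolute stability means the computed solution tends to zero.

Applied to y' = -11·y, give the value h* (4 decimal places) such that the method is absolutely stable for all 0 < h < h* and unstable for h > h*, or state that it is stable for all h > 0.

Test eqn y'=λy, z=hλ:
  k1=λy_n ⇒ h·k1=z·y_n;  k2=λ(1+3/5z)y_n ⇒ h·k2=z(1+3/5z)y_n
  y_{n+1}/y_n = 1 − 2/5z + 7/5z(1+3/5z) = 1 + z + 21/25z²
  Hence R(z) = 1 + z + 21/25z².

Solve |R(x)|<1 on ℝ⁻.
x=-0.54: |R|=0.7049
R=1: x+21/25x²=0 ⇒ x=−25/21=-1.1905; min R=1−1/(4·21/25)=0.7024>−1
Confirm numerically:
  x=-1.076: |R|=0.89653 <1
  x=-0.751: |R|=0.72276 <1
  x=-0.621: |R|=0.70294 <1
  x=-1.789: |R|=1.89944 >1
  x=-1.729: |R|=1.78213 >1
  x=-1.503: |R|=1.39457 >1
Stable set (-1.1905, 0).

(-1.1905,0); λ=-11 ⇒ h* = (25/21)/11 = 0.1082.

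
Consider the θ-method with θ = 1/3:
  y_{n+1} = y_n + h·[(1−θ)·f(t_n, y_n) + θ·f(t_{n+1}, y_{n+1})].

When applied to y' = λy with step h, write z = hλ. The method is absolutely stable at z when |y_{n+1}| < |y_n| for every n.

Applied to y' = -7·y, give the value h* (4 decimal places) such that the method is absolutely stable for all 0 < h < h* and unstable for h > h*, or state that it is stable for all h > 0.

With y'=λy (z=hλ):
  y_{n+1} = y_n + z·[2/3·y_n + 1/3·y_{n+1}] ⇒ (1 − 1/3z)y_{n+1} = (1 + 2/3z)y_n
  Hence R(z) = (1 + 2/3z)/(1 − 1/3z).

Find x<0 with |R(x)|<1.
x=-1.39: |R|=0.0501
R=−1: 1+2/3x = −1+1/3x ⇒ -1/3x=2 ⇒ x=2/(-1/3)=-6.0000
Confirm numerically:
  x=-5.248: |R|=0.90883 <1
  x=-3.703: |R|=0.65732 <1
  x=-2.844: |R|=0.45996 <1
  x=-2.513: |R|=0.36750 <1
  x=-6.593: |R|=1.06182 >1
  x=-6.561: |R|=1.05868 >1
  x=-6.038: |R|=1.00420 >1
Interval (-6.0000, 0).

(-6.0000,0); λ=-7 ⇒ h* = (6)/7 = 0.8571.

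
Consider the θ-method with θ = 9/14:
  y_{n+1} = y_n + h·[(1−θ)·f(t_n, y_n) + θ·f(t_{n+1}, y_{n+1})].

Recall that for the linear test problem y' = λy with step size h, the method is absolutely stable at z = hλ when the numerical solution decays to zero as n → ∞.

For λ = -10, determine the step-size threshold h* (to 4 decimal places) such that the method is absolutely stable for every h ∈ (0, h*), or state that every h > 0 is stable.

Set f=λy, z=hλ:
  y_{n+1} = y_n + z·[5/14·y_n + 9/14·y_{n+1}] ⇒ (1 − 9/14z)y_{n+1} = (1 + 5/14z)y_n
  so R(z) = (1 + 5/14z)/(1 − 9/14z).

Find x<0 with |R(x)|<1.
x=-1.24: |R|=0.3100
x=-2: |R|=0.1250
x=-10: |R|=0.3462
x=-100: |R|=0.5317
θ=9/14≥1/2 ⇒ |1+5/14x|<|1−9/14x| ∀x<0 ⇒ stable on all of ℝ⁻.

(−∞, 0) — no finite endpoint. Any h>0 works for λ=-10.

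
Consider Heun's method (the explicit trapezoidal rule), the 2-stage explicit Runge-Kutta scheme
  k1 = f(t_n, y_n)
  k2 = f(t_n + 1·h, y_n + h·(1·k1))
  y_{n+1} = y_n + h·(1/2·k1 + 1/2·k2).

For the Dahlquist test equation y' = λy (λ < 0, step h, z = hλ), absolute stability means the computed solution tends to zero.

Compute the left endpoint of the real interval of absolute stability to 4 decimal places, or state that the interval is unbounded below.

Test eqn y'=λy, z=hλ:
  order 2, 2-stage ⇒ R(z)=1+z+z^2/2
  (e.g. R(-0.61)=0.57605, |R|=0.57605)

Find x<0 with |R(x)|<1.
x=-0.61: |R|=0.5760
|R(-2.34)|=1.3978 |R(-2.31)|=1.3580 |R(-2.3)|=1.3450
Bisect:
  x_lo=-2.5746 |R|=1.7397  x_hi=-0.0835 |R|=0.9200
  mid=-1.32905 |R|=0.55414 →hi
  mid=-1.95184 |R|=0.95300 →hi
  mid=-2.26324 |R|=1.29788 →lo
  mid=-2.10754 |R|=1.11332 →lo
  mid=-2.02969 |R|=1.03013 →lo
  mid=-1.99077 |R|=0.99081 →hi
  mid=-2.01023 |R|=1.01028 →lo
  mid=-2.00050 |R|=1.00050 →lo
  mid=-1.99563 |R|=0.99564 →hi
  ...
  [-2.00004,-1.99989] ⇒ x*=-2.0000
Stable set (-2.0000, 0).

left endpoint -2.0000.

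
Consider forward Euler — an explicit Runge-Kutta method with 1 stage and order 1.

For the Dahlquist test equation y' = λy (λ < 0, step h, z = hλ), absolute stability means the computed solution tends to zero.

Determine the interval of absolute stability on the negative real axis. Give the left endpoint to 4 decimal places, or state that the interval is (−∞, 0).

On y'=λy, z=hλ:
  order 1, 1-stage ⇒ R(z)=1+z
  (e.g. R(-0.72)=0.28000, |R|=0.28000)

Boundary: |R(x)|=1, x<0.
x=-0.72: |R|=0.2800
|R(-2.27)|=1.2700 |R(-1.54)|=0.5400 |R(-1.05)|=0.0500
Bisect:
  x_lo=-2.7817 |R|=1.7817  x_hi=-0.1841 |R|=0.8159
  mid=-1.48288 |R|=0.48288 →hi
  mid=-2.13228 |R|=1.13228 →lo
  mid=-1.80758 |R|=0.80758 →hi
  mid=-1.96993 |R|=0.96993 →hi
  mid=-2.05110 |R|=1.05110 →lo
  mid=-2.01052 |R|=1.01052 →lo
  mid=-1.99022 |R|=0.99022 →hi
  mid=-2.00037 |R|=1.00037 →lo
  mid=-1.99529 |R|=0.99529 →hi
  mid=-1.99783 |R|=0.99783 →hi
  ...
  [-2.00005,-1.99989] ⇒ x*=-2.0000
Stable set (-2.0000, 0).

z∈(-2.0000,0).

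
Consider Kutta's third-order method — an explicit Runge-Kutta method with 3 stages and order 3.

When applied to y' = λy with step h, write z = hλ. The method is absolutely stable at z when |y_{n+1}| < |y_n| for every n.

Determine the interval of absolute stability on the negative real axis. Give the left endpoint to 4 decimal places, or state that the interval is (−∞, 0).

On y'=λy, z=hλ:
  order 3, 3-stage ⇒ R(z)=1+z+z^2/2+z^3/6
  (e.g. R(-0.63)=0.52678, |R|=0.52678)

Solve |R(x)|<1 on ℝ⁻.
x=-0.63: |R|=0.5268
|R(-2.89)|=1.7369 |R(-2.29)|=0.6694 |R(-0.83)|=0.4192
Bisect:
  x_lo=-3.2808 |R|=2.7844  x_hi=-0.1933 |R|=0.8242
  mid=-1.73702 |R|=0.10190 →hi
  mid=-2.50889 |R|=0.99367 →hi
  mid=-2.89483 |R|=1.74793 →lo
  mid=-2.70186 |R|=1.33912 →lo
  mid=-2.60537 |R|=1.15892 →lo
  mid=-2.55713 |R|=1.07449 →lo
  mid=-2.53301 |R|=1.03363 →lo
  mid=-2.52095 |R|=1.01354 →lo
  mid=-2.51492 |R|=1.00358 →lo
  ...
  [-2.51285,-2.51266] ⇒ x*=-2.5127
Stable set (-2.5127, 0).

z∈(-2.5127,0).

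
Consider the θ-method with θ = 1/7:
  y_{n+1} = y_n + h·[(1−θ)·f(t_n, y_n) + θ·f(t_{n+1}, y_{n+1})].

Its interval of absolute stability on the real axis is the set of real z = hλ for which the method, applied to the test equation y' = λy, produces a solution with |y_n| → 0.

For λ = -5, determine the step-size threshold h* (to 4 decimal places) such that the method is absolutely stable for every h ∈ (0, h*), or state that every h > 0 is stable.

(-2.8000,0); λ=-5 ⇒ h* = (14/5)/5 = 0.5600.

Set f=λy, z=hλ:
  y_{n+1} = y_n + z·[6/7·y_n + 1/7·y_{n+1}] ⇒ (1 − 1/7z)y_{n+1} = (1 + 6/7z)y_n
  ⇒ R(z) = (1 + 6/7z)/(1 − 1/7z).

Find x<0 with |R(x)|<1.
x=-0.77: |R|=0.3063
R=−1: 1+6/7x = −1+1/7x ⇒ -5/7x=2 ⇒ x=2/(-5/7)=-2.8000
Confirm numerically:
  x=-2.664: |R|=0.92964 <1
  x=-1.740: |R|=0.39359 <1
  x=-1.235: |R|=0.04979 <1
  x=-3.347: |R|=1.26433 >1
  x=-2.944: |R|=1.07241 >1
Stable set (-2.8000, 0).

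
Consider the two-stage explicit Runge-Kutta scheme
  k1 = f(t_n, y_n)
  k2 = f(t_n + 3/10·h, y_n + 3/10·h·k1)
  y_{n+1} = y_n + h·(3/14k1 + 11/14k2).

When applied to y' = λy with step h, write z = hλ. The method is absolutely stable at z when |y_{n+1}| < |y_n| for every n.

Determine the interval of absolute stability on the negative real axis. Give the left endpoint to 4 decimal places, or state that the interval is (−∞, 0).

z∈(-4.2424,0).

Set f=λy, z=hλ:
  k1=λy_n ⇒ h·k1=z·y_n;  k2=λ(1+3/10z)y_n ⇒ h·k2=z(1+3/10z)y_n
  y_{n+1}/y_n = 1 + 3/14z + 11/14z(1+3/10z) = 1 + z + 33/140z²
  ⇒ R(z) = 1 + z + 33/140z².

Find x<0 with |R(x)|<1.
x=-1.79: |R|=0.0347
R=1: x+33/140x²=0 ⇒ x=−140/33=-4.2424; min R=1−1/(4·33/140)=-0.0606>−1
Confirm numerically:
  x=-3.245: |R|=0.23708 <1
  x=-2.652: |R|=0.00580 <1
  x=-2.467: |R|=0.03242 <1
  x=-1.996: |R|=0.05691 <1
  x=-4.706: |R|=1.51423 >1
  x=-4.591: |R|=1.37722 >1
  x=-4.573: |R|=1.35633 >1
Interval (-4.2424, 0).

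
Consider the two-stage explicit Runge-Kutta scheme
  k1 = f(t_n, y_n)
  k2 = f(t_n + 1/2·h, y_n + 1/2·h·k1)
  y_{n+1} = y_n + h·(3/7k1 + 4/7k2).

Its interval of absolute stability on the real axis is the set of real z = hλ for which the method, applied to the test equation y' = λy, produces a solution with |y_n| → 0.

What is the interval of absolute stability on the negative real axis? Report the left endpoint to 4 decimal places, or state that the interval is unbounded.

Test eqn y'=λy, z=hλ:
  k1=λy_n ⇒ h·k1=z·y_n;  k2=λ(1+1/2z)y_n ⇒ h·k2=z(1+1/2z)y_n
  y_{n+1}/y_n = 1 + 3/7z + 4/7z(1+1/2z) = 1 + z + 2/7z²
  ⇒ R(z) = 1 + z + 2/7z².

Boundary: |R(x)|=1, x<0.
x=-1.31: |R|=0.1803
R=1: x+2/7x²=0 ⇒ x=−7/2=-3.5000; min R=1−1/(4·2/7)=0.1250>−1
Confirm numerically:
  x=-3.033: |R|=0.59531 <1
  x=-2.971: |R|=0.55095 <1
  x=-1.536: |R|=0.13808 <1
  x=-4.016: |R|=1.59207 >1
  x=-3.889: |R|=1.43223 >1
  x=-3.547: |R|=1.04763 >1
Interval (-3.5000, 0).

(-3.5000, 0).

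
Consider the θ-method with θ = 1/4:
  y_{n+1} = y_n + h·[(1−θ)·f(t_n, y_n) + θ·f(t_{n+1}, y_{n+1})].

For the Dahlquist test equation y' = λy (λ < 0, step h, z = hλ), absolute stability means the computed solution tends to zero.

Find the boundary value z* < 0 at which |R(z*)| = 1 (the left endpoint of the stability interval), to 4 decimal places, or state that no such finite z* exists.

z* = -4.0000.

Set f=λy, z=hλ:
  y_{n+1} = y_n + z·[3/4·y_n + 1/4·y_{n+1}] ⇒ (1 − 1/4z)y_{n+1} = (1 + 3/4z)y_n
  ⇒ R(z) = (1 + 3/4z)/(1 − 1/4z).

Boundary: |R(x)|=1, x<0.
x=-0.34: |R|=0.6866
R=−1: 1+3/4x = −1+1/4x ⇒ -1/2x=2 ⇒ x=2/(-1/2)=-4.0000
Confirm numerically:
  x=-3.951: |R|=0.98767 <1
  x=-3.505: |R|=0.86809 <1
  x=-3.247: |R|=0.79219 <1
  x=-2.198: |R|=0.41852 <1
  x=-4.471: |R|=1.11120 >1
  x=-4.050: |R|=1.01242 >1
Interval (-4.0000, 0).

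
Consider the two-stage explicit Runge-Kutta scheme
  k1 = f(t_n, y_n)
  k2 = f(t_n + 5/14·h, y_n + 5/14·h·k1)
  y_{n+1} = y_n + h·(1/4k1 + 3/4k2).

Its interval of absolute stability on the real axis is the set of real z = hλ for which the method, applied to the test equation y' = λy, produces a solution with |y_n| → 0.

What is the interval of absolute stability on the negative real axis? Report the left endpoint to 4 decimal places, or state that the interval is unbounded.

z∈(-3.7333,0).

On y'=λy, z=hλ:
  k1=λy_n ⇒ h·k1=z·y_n;  k2=λ(1+5/14z)y_n ⇒ h·k2=z(1+5/14z)y_n
  y_{n+1}/y_n = 1 + 1/4z + 3/4z(1+5/14z) = 1 + z + 15/56z²
  R(z) = 1 + z + 15/56z².

Need |R(x)|<1, x<0.
x=-0.64: |R|=0.4697
R=1: x+15/56x²=0 ⇒ x=−56/15=-3.7333; min R=1−1/(4·15/56)=0.0667>−1
Confirm numerically:
  x=-3.110: |R|=0.48074 <1
  x=-2.845: |R|=0.32304 <1
  x=-2.585: |R|=0.20488 <1
  x=-2.126: |R|=0.08468 <1
  x=-4.321: |R|=1.68017 >1
  x=-4.156: |R|=1.47052 >1
So |R|<1 on (-3.7333, 0).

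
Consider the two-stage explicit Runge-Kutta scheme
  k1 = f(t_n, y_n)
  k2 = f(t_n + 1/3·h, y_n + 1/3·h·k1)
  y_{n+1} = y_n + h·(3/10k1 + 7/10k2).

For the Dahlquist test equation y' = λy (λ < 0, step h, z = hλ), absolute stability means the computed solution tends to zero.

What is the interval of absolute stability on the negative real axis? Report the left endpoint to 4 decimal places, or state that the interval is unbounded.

Set f=λy, z=hλ:
  k1=λy_n ⇒ h·k1=z·y_n;  k2=λ(1+1/3z)y_n ⇒ h·k2=z(1+1/3z)y_n
  y_{n+1}/y_n = 1 + 3/10z + 7/10z(1+1/3z) = 1 + z + 7/30z²
  so R(z) = 1 + z + 7/30z².

Solve |R(x)|<1 on ℝ⁻.
x=-0.89: |R|=0.2948
R=1: x+7/30x²=0 ⇒ x=−30/7=-4.2857; min R=1−1/(4·7/30)=-0.0714>−1
Confirm numerically:
  x=-3.536: |R|=0.38144 <1
  x=-3.468: |R|=0.33831 <1
  x=-1.981: |R|=0.06532 <1
  x=-1.737: |R|=0.03299 <1
  x=-4.672: |R|=1.42110 >1
  x=-4.484: |R|=1.20746 >1
Stable set (-4.2857, 0).

z∈(-4.2857,0).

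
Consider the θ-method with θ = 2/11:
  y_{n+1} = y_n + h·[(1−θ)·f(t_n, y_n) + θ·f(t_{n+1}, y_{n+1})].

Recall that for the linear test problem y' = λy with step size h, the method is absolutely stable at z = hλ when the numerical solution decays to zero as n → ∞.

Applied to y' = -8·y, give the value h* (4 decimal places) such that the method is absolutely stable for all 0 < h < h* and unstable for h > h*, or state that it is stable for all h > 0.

(-3.1429,0); λ=-8 ⇒ h* = (22/7)/8 = 0.3929.

Test eqn y'=λy, z=hλ:
  y_{n+1} = y_n + z·[9/11·y_n + 2/11·y_{n+1}] ⇒ (1 − 2/11z)y_{n+1} = (1 + 9/11z)y_n
  R(z) = (1 + 9/11z)/(1 − 2/11z).

Find x<0 with |R(x)|<1.
x=-0.51: |R|=0.5333
R=−1: 1+9/11x = −1+2/11x ⇒ -7/11x=2 ⇒ x=2/(-7/11)=-3.1429
Confirm numerically:
  x=-2.855: |R|=0.87941 <1
  x=-2.268: |R|=0.60582 <1
  x=-1.576: |R|=0.22499 <1
  x=-1.543: |R|=0.20496 <1
  x=-3.740: |R|=1.22619 >1
  x=-3.386: |R|=1.09577 >1
  x=-3.363: |R|=1.08693 >1
Stable set (-3.1429, 0).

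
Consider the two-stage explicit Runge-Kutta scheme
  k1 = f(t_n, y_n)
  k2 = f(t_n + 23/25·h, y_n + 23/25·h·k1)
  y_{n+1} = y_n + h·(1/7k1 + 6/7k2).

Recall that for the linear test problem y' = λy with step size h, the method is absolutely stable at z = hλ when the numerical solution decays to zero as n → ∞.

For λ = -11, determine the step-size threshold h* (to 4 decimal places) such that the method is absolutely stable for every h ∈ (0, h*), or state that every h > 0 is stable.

(-1.2681,0); λ=-11 ⇒ h* = (175/138)/11 = 0.1153.

On y'=λy, z=hλ:
  k1=λy_n ⇒ h·k1=z·y_n;  k2=λ(1+23/25z)y_n ⇒ h·k2=z(1+23/25z)y_n
  y_{n+1}/y_n = 1 + 1/7z + 6/7z(1+23/25z) = 1 + z + 138/175z²
  R(z) = 1 + z + 138/175z².

Solve |R(x)|<1 on ℝ⁻.
x=-0.69: |R|=0.6854
R=1: x+138/175x²=0 ⇒ x=−175/138=-1.2681; min R=1−1/(4·138/175)=0.6830>−1
Confirm numerically:
  x=-0.861: |R|=0.72358 <1
  x=-0.724: |R|=0.68935 <1
  x=-0.627: |R|=0.68301 <1
  x=-1.735: |R|=1.63878 >1
  x=-1.719: |R|=1.61120 >1
  x=-1.440: |R|=1.19518 >1
So |R|<1 on (-1.2681, 0).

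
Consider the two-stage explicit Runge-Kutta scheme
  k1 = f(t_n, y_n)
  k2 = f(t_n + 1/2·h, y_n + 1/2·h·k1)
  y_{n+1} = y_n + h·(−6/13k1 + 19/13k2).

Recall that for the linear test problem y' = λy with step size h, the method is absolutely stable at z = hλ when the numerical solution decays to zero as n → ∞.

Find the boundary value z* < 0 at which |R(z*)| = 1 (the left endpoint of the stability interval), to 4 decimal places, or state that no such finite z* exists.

z* = -1.3684.

On y'=λy, z=hλ:
  k1=λy_n ⇒ h·k1=z·y_n;  k2=λ(1+1/2z)y_n ⇒ h·k2=z(1+1/2z)y_n
  y_{n+1}/y_n = 1 − 6/13z + 19/13z(1+1/2z) = 1 + z + 19/26z²
  ⇒ R(z) = 1 + z + 19/26z².

Need |R(x)|<1, x<0.
x=-1.43: |R|=1.0643
R=1: x+19/26x²=0 ⇒ x=−26/19=-1.3684; min R=1−1/(4·19/26)=0.6579>−1
Confirm numerically:
  x=-1.292: |R|=0.92785 <1
  x=-1.273: |R|=0.91123 <1
  x=-1.124: |R|=0.79924 <1
  x=-1.031: |R|=0.74578 <1
  x=-1.469: |R|=1.10797 >1
  x=-1.422: |R|=1.05568 >1
Interval (-1.3684, 0).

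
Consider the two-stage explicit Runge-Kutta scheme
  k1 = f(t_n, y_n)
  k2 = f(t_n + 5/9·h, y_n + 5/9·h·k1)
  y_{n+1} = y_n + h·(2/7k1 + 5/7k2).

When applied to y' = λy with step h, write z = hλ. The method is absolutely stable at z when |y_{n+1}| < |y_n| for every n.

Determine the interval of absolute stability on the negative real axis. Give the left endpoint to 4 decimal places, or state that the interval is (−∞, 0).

(-2.5200, 0).

On y'=λy, z=hλ:
  k1=λy_n ⇒ h·k1=z·y_n;  k2=λ(1+5/9z)y_n ⇒ h·k2=z(1+5/9z)y_n
  y_{n+1}/y_n = 1 + 2/7z + 5/7z(1+5/9z) = 1 + z + 25/63z²
  so R(z) = 1 + z + 25/63z².

Solve |R(x)|<1 on ℝ⁻.
x=-1.8: |R|=0.4857
R=1: x+25/63x²=0 ⇒ x=−63/25=-2.5200; min R=1−1/(4·25/63)=0.3700>−1
Confirm numerically:
  x=-1.737: |R|=0.46029 <1
  x=-1.305: |R|=0.37080 <1
  x=-1.215: |R|=0.37080 <1
  x=-1.048: |R|=0.38783 <1
  x=-2.989: |R|=1.55629 >1
  x=-2.768: |R|=1.27241 >1
  x=-2.585: |R|=1.06668 >1
Interval (-2.5200, 0).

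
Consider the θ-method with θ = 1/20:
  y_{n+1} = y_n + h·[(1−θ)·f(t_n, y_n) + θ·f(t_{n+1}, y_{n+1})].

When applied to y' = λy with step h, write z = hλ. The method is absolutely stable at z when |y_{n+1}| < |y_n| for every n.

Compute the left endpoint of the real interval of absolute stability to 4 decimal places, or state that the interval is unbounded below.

left endpoint -2.2222.

Test eqn y'=λy, z=hλ:
  y_{n+1} = y_n + z·[19/20·y_n + 1/20·y_{n+1}] ⇒ (1 − 1/20z)y_{n+1} = (1 + 19/20z)y_n
  R(z) = (1 + 19/20z)/(1 − 1/20z).

Find x<0 with |R(x)|<1.
x=-1.12: |R|=0.0606
R=−1: 1+19/20x = −1+1/20x ⇒ -9/10x=2 ⇒ x=2/(-9/10)=-2.2222
Confirm numerically:
  x=-1.515: |R|=0.40832 <1
  x=-1.471: |R|=0.37022 <1
  x=-1.442: |R|=0.34502 <1
  x=-2.720: |R|=1.39437 >1
  x=-2.696: |R|=1.37575 >1
  x=-2.279: |R|=1.04587 >1
Interval (-2.2222, 0).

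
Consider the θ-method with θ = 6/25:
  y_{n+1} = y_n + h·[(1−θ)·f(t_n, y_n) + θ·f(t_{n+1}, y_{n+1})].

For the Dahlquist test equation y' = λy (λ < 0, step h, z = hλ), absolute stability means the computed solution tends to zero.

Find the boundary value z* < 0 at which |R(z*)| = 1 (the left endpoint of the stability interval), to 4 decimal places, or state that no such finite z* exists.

On y'=λy, z=hλ:
  y_{n+1} = y_n + z·[19/25·y_n + 6/25·y_{n+1}] ⇒ (1 − 6/25z)y_{n+1} = (1 + 19/25z)y_n
  ⇒ R(z) = (1 + 19/25z)/(1 − 6/25z).

Boundary: |R(x)|=1, x<0.
x=-1.66: |R|=0.1871
R=−1: 1+19/25x = −1+6/25x ⇒ -13/25x=2 ⇒ x=2/(-13/25)=-3.8462
Confirm numerically:
  x=-2.525: |R|=0.57223 <1
  x=-2.257: |R|=0.46399 <1
  x=-1.997: |R|=0.34998 <1
  x=-4.376: |R|=1.13438 >1
  x=-4.209: |R|=1.09386 >1
  x=-3.981: |R|=1.03586 >1
Interval (-3.8462, 0).

z* = -3.8462.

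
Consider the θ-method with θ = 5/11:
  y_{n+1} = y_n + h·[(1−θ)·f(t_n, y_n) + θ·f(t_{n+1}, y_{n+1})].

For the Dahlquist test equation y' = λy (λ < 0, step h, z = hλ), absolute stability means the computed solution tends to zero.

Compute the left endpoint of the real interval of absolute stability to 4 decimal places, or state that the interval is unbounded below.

left endpoint -22.0000.

Set f=λy, z=hλ:
  y_{n+1} = y_n + z·[6/11·y_n + 5/11·y_{n+1}] ⇒ (1 − 5/11z)y_{n+1} = (1 + 6/11z)y_n
  Hence R(z) = (1 + 6/11z)/(1 − 5/11z).

Solve |R(x)|<1 on ℝ⁻.
x=-1.77: |R|=0.0191
R=−1: 1+6/11x = −1+5/11x ⇒ -1/11x=2 ⇒ x=2/(-1/11)=-22.0000
Confirm numerically:
  x=-17.136: |R|=0.94969 <1
  x=-16.965: |R|=0.94746 <1
  x=-10.195: |R|=0.80952 <1
  x=-22.590: |R|=1.00476 >1
  x=-22.072: |R|=1.00059 >1
Interval (-22.0000, 0).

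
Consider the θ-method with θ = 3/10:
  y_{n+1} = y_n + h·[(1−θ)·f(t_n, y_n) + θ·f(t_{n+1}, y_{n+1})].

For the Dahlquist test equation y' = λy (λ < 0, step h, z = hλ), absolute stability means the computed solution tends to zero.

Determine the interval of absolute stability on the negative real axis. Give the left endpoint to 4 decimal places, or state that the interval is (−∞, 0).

Set f=λy, z=hλ:
  y_{n+1} = y_n + z·[7/10·y_n + 3/10·y_{n+1}] ⇒ (1 − 3/10z)y_{n+1} = (1 + 7/10z)y_n
  R(z) = (1 + 7/10z)/(1 − 3/10z).

Need |R(x)|<1, x<0.
x=-0.83: |R|=0.3355
R=−1: 1+7/10x = −1+3/10x ⇒ -2/5x=2 ⇒ x=2/(-2/5)=-5.0000
Confirm numerically:
  x=-2.800: |R|=0.52174 <1
  x=-2.775: |R|=0.51432 <1
  x=-2.459: |R|=0.41509 <1
  x=-5.304: |R|=1.04693 >1
  x=-5.136: |R|=1.02141 >1
Stable set (-5.0000, 0).

z∈(-5.0000,0).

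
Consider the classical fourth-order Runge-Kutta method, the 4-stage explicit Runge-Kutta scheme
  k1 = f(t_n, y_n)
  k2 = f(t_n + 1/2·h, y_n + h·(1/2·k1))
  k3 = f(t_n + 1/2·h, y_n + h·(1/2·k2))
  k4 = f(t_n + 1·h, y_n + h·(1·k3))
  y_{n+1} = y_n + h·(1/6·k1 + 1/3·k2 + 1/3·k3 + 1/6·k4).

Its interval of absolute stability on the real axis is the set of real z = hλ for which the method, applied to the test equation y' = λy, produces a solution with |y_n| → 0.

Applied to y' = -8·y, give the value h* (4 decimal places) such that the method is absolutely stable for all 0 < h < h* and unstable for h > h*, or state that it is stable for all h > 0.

Set f=λy, z=hλ:
  order 4, 4-stage ⇒ R(z)=1+z+z^2/2+z^3/6+z^4/24
  (e.g. R(-0.56)=0.57163, |R|=0.57163)

Boundary: |R(x)|=1, x<0.
x=-0.56: |R|=0.5716
|R(-2.46)|=0.6106 |R(-1.76)|=0.2800 |R(-1.45)|=0.2773
Bisect:
  x_lo=-3.1313 |R|=1.6600  x_hi=-0.3170 |R|=0.7284
  mid=-1.72415 |R|=0.27617 →hi
  mid=-2.42775 |R|=0.58184 →hi
  mid=-2.77954 |R|=0.99136 →hi
  mid=-2.95544 |R|=1.28833 →lo
  mid=-2.86749 |R|=1.13117 →lo
  mid=-2.82352 |R|=1.05918 →lo
  mid=-2.80153 |R|=1.02476 →lo
  mid=-2.79054 |R|=1.00793 →lo
  mid=-2.78504 |R|=0.99962 →hi
  ...
  [-2.78538,-2.78521] ⇒ x*=-2.7853
Interval (-2.7853, 0).

(-2.7853,0); λ=-8 ⇒ h* = 0.3482.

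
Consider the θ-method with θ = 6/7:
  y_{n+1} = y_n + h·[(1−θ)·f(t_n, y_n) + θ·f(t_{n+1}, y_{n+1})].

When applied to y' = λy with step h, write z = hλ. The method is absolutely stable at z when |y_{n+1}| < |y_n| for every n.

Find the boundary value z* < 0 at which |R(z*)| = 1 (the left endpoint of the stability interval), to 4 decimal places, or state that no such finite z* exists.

Test eqn y'=λy, z=hλ:
  y_{n+1} = y_n + z·[1/7·y_n + 6/7·y_{n+1}] ⇒ (1 − 6/7z)y_{n+1} = (1 + 1/7z)y_n
  Hence R(z) = (1 + 1/7z)/(1 − 6/7z).

Boundary: |R(x)|=1, x<0.
x=-0.74: |R|=0.5472
x=-2: |R|=0.2632
x=-10: |R|=0.0448
x=-100: |R|=0.1532
θ=6/7≥1/2 ⇒ |1+1/7x|<|1−6/7x| ∀x<0 ⇒ stable on all of ℝ⁻.

interval (−∞, 0).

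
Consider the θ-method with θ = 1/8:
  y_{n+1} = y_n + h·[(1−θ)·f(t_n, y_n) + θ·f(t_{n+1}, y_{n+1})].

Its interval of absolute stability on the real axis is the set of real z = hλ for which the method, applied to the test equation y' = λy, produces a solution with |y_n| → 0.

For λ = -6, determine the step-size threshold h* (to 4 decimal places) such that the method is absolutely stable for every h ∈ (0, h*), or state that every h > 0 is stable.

(-2.6667,0); λ=-6 ⇒ h* = (8/3)/6 = 0.4444.

With y'=λy (z=hλ):
  y_{n+1} = y_n + z·[7/8·y_n + 1/8·y_{n+1}] ⇒ (1 − 1/8z)y_{n+1} = (1 + 7/8z)y_n
  so R(z) = (1 + 7/8z)/(1 − 1/8z).

Need |R(x)|<1, x<0.
x=-1.53: |R|=0.2844
R=−1: 1+7/8x = −1+1/8x ⇒ -3/4x=2 ⇒ x=2/(-3/4)=-2.6667
Confirm numerically:
  x=-2.645: |R|=0.98779 <1
  x=-2.508: |R|=0.90940 <1
  x=-2.187: |R|=0.71748 <1
  x=-1.225: |R|=0.06233 <1
  x=-3.137: |R|=1.25339 >1
  x=-2.806: |R|=1.07736 >1
So |R|<1 on (-2.6667, 0).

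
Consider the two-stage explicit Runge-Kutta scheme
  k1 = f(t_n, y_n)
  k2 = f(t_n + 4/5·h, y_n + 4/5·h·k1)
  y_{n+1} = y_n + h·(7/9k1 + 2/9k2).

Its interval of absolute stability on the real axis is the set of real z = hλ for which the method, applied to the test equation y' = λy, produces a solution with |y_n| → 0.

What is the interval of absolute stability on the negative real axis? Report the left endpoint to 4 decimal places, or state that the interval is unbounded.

(-5.6250, 0).

Set f=λy, z=hλ:
  k1=λy_n ⇒ h·k1=z·y_n;  k2=λ(1+4/5z)y_n ⇒ h·k2=z(1+4/5z)y_n
  y_{n+1}/y_n = 1 + 7/9z + 2/9z(1+4/5z) = 1 + z + 8/45z²
  Hence R(z) = 1 + z + 8/45z².

Find x<0 with |R(x)|<1.
x=-0.61: |R|=0.4562
R=1: x+8/45x²=0 ⇒ x=−45/8=-5.6250; min R=1−1/(4·8/45)=-0.4062>−1
Confirm numerically:
  x=-4.505: |R|=0.10300 <1
  x=-3.417: |R|=0.34129 <1
  x=-3.214: |R|=0.37759 <1
  x=-2.392: |R|=0.37482 <1
  x=-6.028: |R|=1.43187 >1
  x=-5.992: |R|=1.39094 >1
  x=-5.775: |R|=1.15400 >1
So |R|<1 on (-5.6250, 0).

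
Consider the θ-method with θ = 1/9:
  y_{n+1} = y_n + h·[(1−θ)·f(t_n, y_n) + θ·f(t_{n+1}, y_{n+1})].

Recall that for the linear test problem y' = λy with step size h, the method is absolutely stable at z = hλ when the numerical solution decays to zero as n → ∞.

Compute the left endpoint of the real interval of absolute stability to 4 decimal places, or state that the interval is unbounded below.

Test eqn y'=λy, z=hλ:
  y_{n+1} = y_n + z·[8/9·y_n + 1/9·y_{n+1}] ⇒ (1 − 1/9z)y_{n+1} = (1 + 8/9z)y_n
  Hence R(z) = (1 + 8/9z)/(1 − 1/9z).

Need |R(x)|<1, x<0.
x=-1.79: |R|=0.4930
R=−1: 1+8/9x = −1+1/9x ⇒ -7/9x=2 ⇒ x=2/(-7/9)=-2.5714
Confirm numerically:
  x=-2.327: |R|=0.84894 <1
  x=-1.801: |R|=0.50069 <1
  x=-1.790: |R|=0.49305 <1
  x=-2.994: |R|=1.24662 >1
  x=-2.798: |R|=1.13443 >1
Stable set (-2.5714, 0).

z* = -2.5714.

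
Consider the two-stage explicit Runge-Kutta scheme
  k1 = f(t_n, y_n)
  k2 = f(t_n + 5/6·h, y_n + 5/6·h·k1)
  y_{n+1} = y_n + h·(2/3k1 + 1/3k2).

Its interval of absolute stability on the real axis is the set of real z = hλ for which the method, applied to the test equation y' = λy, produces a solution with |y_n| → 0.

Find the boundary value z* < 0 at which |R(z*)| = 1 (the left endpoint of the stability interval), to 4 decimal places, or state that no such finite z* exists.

z* = -3.6000.

With y'=λy (z=hλ):
  k1=λy_n ⇒ h·k1=z·y_n;  k2=λ(1+5/6z)y_n ⇒ h·k2=z(1+5/6z)y_n
  y_{n+1}/y_n = 1 + 2/3z + 1/3z(1+5/6z) = 1 + z + 5/18z²
  ⇒ R(z) = 1 + z + 5/18z².

Need |R(x)|<1, x<0.
x=-1.31: |R|=0.1667
R=1: x+5/18x²=0 ⇒ x=−18/5=-3.6000; min R=1−1/(4·5/18)=0.1000>−1
Confirm numerically:
  x=-2.592: |R|=0.27424 <1
  x=-2.009: |R|=0.11213 <1
  x=-1.592: |R|=0.11202 <1
  x=-3.966: |R|=1.40321 >1
  x=-3.640: |R|=1.04044 >1
So |R|<1 on (-3.6000, 0).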